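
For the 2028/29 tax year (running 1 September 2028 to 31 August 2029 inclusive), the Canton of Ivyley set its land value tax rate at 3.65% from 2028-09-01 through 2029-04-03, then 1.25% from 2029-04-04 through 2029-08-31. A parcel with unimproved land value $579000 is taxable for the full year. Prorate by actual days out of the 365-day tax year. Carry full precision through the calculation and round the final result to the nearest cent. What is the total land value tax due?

$15422.82

2028-09-01 to 2029-04-03: 215 days at 3.65% → $579000 × 3.65% × 215/365 = $12448.5000
2029-04-04 to 2029-08-31: 150 days at 1.25% → $579000 × 1.25% × 150/365 = $2974.3151
Total = $15422.8151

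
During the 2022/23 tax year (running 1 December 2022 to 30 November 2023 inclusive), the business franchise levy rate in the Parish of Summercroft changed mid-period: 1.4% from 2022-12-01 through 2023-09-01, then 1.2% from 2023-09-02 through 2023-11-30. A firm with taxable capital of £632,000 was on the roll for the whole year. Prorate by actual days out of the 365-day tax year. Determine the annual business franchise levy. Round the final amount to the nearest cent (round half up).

2022-12-01 to 2023-09-01: 275 days at 1.4% → £632,000 × 1.4% × 275/365 = £6,666.3014
2023-09-02 to 2023-11-30: 90 days at 1.2% → £632,000 × 1.2% × 90/365 = £1,870.0274
Total = £8,536.3288

£8,536.33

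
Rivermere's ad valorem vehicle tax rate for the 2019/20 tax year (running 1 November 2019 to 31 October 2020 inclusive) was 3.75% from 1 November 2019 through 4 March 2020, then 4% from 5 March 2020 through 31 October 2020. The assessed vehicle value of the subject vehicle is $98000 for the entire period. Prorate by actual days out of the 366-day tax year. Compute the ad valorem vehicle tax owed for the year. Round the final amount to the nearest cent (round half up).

1 November 2019 – 4 March 2020: 125 days at 3.75% → $98000 × 3.75% × 125/366 = $1255.1230
5 March – 31 October 2020: 241 days at 4% → $98000 × 4% × 241/366 = $2581.2022
Total = $3836.3251

$3836.33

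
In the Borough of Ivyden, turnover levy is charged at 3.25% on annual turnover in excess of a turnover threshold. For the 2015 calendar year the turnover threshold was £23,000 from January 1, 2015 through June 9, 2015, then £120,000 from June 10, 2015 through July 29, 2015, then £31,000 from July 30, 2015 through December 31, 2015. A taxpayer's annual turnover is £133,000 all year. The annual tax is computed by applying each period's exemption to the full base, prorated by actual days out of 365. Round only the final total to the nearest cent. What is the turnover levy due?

January 1 – June 9, 2015: 160 days, exemption £23,000 → (£133,000 − £23,000) × 3.25% × 160/365 = £1,567.1233
June 10 – July 29, 2015: 50 days, exemption £120,000 → (£133,000 − £120,000) × 3.25% × 50/365 = £57.8767
July 30 – December 31, 2015: 155 days, exemption £31,000 → (£133,000 − £31,000) × 3.25% × 155/365 = £1,407.7397
Total = £3,032.7397

£3,032.74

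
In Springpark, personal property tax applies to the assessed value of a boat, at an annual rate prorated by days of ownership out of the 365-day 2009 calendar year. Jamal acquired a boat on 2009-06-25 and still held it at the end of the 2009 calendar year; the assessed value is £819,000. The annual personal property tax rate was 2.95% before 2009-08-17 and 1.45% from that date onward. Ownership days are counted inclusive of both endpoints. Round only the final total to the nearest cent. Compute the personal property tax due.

£7,965.62

2009-06-25 to 2009-08-16: 53 days at 2.95% → £819,000 × 2.95% × 53/365 = £3,508.2370
2009-08-17 to 2009-12-31: 137 days at 1.45% → £819,000 × 1.45% × 137/365 = £4,457.3795
Total = £7,965.6164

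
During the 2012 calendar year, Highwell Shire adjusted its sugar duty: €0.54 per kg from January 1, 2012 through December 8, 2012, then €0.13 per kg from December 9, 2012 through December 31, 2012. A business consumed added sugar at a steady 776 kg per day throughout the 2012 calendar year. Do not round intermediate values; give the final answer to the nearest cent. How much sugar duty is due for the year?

€146,050.96

January 1 – December 8, 2012: 343 days × 776 kg/day = 266,168 kg at €0.54/kg → €143,730.72
December 9 – December 31, 2012: 23 days × 776 kg/day = 17,848 kg at €0.13/kg → €2,320.24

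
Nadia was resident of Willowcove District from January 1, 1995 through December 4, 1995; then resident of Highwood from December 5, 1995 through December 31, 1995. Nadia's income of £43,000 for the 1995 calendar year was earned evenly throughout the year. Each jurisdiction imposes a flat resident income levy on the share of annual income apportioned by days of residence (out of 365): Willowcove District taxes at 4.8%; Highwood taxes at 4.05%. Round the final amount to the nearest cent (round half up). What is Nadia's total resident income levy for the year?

Willowcove District, January 1 – December 4, 1995: 338 days → £43,000 × 4.8% × 338/365 = £1,911.3205
Highwood, December 5 – December 31, 1995: 27 days → £43,000 × 4.05% × 27/365 = £128.8233
Total = £2,040.1438

£2,040.14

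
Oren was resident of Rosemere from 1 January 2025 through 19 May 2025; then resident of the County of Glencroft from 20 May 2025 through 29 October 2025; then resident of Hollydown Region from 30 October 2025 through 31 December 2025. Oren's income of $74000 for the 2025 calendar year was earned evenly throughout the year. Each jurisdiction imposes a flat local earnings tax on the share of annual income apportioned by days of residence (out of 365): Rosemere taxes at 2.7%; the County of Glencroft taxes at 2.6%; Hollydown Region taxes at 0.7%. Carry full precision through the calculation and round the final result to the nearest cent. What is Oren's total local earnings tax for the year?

Rosemere, 1 January – 19 May 2025: 139 days → $74000 × 2.7% × 139/365 = $760.8822
The County of Glencroft, 20 May – 29 October 2025: 163 days → $74000 × 2.6% × 163/365 = $859.2110
Hollydown Region, 30 October – 31 December 2025: 63 days → $74000 × 0.7% × 63/365 = $89.4082
Total = $1709.5014

$1709.50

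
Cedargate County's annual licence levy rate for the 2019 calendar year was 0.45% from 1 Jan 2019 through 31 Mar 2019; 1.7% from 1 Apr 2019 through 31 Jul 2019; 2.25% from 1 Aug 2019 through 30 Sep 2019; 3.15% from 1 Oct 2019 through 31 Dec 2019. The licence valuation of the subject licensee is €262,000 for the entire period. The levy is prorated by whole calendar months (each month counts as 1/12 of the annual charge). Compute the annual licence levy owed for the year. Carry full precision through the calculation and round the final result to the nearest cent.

€4,825.17

1 Jan – 31 Mar 2019: 3 months at 0.45% → €262,000 × 0.45% × 3/12 = €294.7500
1 Apr – 31 Jul 2019: 4 months at 1.7% → €262,000 × 1.7% × 4/12 = €1,484.6667
1 Aug – 30 Sep 2019: 2 months at 2.25% → €262,000 × 2.25% × 2/12 = €982.5000
1 Oct – 31 Dec 2019: 3 months at 3.15% → €262,000 × 3.15% × 3/12 = €2,063.2500
Total = €4,825.1667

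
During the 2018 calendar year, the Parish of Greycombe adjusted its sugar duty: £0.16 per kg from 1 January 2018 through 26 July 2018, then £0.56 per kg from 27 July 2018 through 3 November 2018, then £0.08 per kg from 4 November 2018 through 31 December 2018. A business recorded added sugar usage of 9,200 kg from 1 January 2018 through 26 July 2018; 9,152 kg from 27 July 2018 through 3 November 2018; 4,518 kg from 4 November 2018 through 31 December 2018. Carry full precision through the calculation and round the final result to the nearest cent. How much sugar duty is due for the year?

1 January – 26 July 2018: 9,200 kg at £0.16/kg → £1,472.00
27 July – 3 November 2018: 9,152 kg at £0.56/kg → £5,125.12
4 November – 31 December 2018: 4,518 kg at £0.08/kg → £361.44

£6,958.56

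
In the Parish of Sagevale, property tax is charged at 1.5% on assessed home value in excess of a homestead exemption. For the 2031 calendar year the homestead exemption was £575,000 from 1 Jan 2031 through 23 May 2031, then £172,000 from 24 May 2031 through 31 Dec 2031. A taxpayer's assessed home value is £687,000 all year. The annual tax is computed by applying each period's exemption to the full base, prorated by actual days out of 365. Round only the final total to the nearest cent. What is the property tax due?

£5,356.68

1 Jan – 23 May 2031: 143 days, exemption £575,000 → (£687,000 − £575,000) × 1.5% × 143/365 = £658.1918
24 May – 31 Dec 2031: 222 days, exemption £172,000 → (£687,000 − £172,000) × 1.5% × 222/365 = £4,698.4932
Total = £5,356.6849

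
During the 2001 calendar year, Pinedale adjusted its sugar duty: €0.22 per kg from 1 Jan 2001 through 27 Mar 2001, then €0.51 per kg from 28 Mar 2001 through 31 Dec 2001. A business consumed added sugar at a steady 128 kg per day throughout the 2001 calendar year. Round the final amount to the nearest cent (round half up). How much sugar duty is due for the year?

€20,634.88

1 Jan – 27 Mar 2001: 86 days × 128 kg/day = 11,008 kg at €0.22/kg → €2,421.76
28 Mar – 31 Dec 2001: 279 days × 128 kg/day = 35,712 kg at €0.51/kg → €18,213.12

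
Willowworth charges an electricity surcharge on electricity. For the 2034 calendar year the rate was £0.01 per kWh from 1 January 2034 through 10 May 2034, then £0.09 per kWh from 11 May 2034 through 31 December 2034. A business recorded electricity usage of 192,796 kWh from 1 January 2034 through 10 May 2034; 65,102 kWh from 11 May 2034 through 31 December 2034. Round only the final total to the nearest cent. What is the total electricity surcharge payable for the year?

£7,787.14

1 January – 10 May 2034: 192,796 kWh at £0.01/kWh → £1,927.96
11 May – 31 December 2034: 65,102 kWh at £0.09/kWh → £5,859.18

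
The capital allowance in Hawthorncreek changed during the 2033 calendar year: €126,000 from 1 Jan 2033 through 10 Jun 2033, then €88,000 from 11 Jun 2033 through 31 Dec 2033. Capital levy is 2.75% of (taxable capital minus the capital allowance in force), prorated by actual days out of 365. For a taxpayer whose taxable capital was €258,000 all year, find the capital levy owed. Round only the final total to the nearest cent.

€4,214.05

1 Jan – 10 Jun 2033: 161 days, exemption €126,000 → (€258,000 − €126,000) × 2.75% × 161/365 = €1,601.1781
11 Jun – 31 Dec 2033: 204 days, exemption €88,000 → (€258,000 − €88,000) × 2.75% × 204/365 = €2,612.8767
Total = €4,214.0548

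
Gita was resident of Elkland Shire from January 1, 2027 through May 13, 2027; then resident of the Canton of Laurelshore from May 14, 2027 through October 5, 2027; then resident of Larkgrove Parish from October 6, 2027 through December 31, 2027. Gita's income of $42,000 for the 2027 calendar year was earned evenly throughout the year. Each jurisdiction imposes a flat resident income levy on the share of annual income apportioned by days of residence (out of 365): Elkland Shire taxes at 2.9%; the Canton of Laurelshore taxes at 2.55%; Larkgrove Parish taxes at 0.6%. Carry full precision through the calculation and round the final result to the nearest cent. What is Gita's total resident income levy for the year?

Elkland Shire, January 1 – May 13, 2027: 133 days → $42,000 × 2.9% × 133/365 = $443.8192
The Canton of Laurelshore, May 14 – October 5, 2027: 145 days → $42,000 × 2.55% × 145/365 = $425.4658
Larkgrove Parish, October 6 – December 31, 2027: 87 days → $42,000 × 0.6% × 87/365 = $60.0658
Total = $929.3507

$929.35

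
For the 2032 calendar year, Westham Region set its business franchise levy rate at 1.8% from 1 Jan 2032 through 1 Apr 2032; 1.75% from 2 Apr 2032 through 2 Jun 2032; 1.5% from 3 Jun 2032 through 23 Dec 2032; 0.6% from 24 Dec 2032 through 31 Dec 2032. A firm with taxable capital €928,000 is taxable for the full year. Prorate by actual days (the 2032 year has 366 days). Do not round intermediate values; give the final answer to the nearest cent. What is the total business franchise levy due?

1 Jan – 1 Apr 2032: 92 days at 1.8% → €928,000 × 1.8% × 92/366 = €4,198.8197
2 Apr – 2 Jun 2032: 62 days at 1.75% → €928,000 × 1.75% × 62/366 = €2,751.0383
3 Jun – 23 Dec 2032: 204 days at 1.5% → €928,000 × 1.5% × 204/366 = €7,758.6885
24 Dec – 31 Dec 2032: 8 days at 0.6% → €928,000 × 0.6% × 8/366 = €121.7049
Total = €14,830.2514

€14,830.25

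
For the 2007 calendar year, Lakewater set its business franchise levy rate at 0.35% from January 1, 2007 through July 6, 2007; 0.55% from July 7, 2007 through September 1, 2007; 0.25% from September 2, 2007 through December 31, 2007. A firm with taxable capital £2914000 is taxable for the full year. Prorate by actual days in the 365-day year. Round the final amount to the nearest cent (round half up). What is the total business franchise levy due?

£10143.12

January 1 – July 6, 2007: 187 days at 0.35% → £2914000 × 0.35% × 187/365 = £5225.2411
July 7 – September 1, 2007: 57 days at 0.55% → £2914000 × 0.55% × 57/365 = £2502.8466
September 2 – December 31, 2007: 121 days at 0.25% → £2914000 × 0.25% × 121/365 = £2415.0274
Total = £10143.1151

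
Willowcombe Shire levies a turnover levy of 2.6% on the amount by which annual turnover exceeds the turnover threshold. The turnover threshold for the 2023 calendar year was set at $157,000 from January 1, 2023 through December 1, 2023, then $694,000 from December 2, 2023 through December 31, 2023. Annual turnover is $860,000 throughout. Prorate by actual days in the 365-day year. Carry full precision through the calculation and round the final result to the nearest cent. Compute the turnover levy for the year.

$17,130.44

January 1 – December 1, 2023: 335 days, exemption $157,000 → ($860,000 − $157,000) × 2.6% × 335/365 = $16,775.6986
December 2 – December 31, 2023: 30 days, exemption $694,000 → ($860,000 − $694,000) × 2.6% × 30/365 = $354.7397
Total = $17,130.4384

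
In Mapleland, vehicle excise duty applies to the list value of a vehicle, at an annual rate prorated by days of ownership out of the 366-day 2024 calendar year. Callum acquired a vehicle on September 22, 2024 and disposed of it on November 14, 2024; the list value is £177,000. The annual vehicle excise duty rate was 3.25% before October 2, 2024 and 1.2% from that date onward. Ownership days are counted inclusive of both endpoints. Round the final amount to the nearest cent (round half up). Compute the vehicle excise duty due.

£412.52

September 22 – October 1, 2024: 10 days at 3.25% → £177,000 × 3.25% × 10/366 = £157.1721
October 2 – November 14, 2024: 44 days at 1.2% → £177,000 × 1.2% × 44/366 = £255.3443
Total = £412.5164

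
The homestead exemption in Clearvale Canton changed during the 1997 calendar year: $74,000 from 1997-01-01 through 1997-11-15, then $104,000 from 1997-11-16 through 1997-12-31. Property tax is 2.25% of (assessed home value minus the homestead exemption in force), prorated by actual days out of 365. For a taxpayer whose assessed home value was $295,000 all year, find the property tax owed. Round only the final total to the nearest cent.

1997-01-01 to 1997-11-15: 319 days, exemption $74,000 → ($295,000 − $74,000) × 2.25% × 319/365 = $4,345.8288
1997-11-16 to 1997-12-31: 46 days, exemption $104,000 → ($295,000 − $104,000) × 2.25% × 46/365 = $541.6027
Total = $4,887.4315

$4,887.43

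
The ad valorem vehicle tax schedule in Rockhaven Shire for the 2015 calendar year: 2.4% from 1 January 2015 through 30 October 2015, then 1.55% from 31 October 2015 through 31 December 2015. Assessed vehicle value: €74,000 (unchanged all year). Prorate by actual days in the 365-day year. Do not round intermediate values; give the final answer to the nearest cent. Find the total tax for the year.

1 January – 30 October 2015: 303 days at 2.4% → €74,000 × 2.4% × 303/365 = €1,474.3233
31 October – 31 December 2015: 62 days at 1.55% → €74,000 × 1.55% × 62/365 = €194.8329
Total = €1,669.1562

€1,669.16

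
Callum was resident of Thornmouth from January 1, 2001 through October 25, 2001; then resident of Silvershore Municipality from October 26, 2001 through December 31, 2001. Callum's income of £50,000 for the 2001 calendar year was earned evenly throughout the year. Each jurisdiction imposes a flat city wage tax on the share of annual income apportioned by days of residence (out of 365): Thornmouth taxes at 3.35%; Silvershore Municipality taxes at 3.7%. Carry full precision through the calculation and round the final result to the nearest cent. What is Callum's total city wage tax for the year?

£1,707.12

Thornmouth, January 1 – October 25, 2001: 298 days → £50,000 × 3.35% × 298/365 = £1,367.5342
Silvershore Municipality, October 26 – December 31, 2001: 67 days → £50,000 × 3.7% × 67/365 = £339.5890
Total = £1,707.1233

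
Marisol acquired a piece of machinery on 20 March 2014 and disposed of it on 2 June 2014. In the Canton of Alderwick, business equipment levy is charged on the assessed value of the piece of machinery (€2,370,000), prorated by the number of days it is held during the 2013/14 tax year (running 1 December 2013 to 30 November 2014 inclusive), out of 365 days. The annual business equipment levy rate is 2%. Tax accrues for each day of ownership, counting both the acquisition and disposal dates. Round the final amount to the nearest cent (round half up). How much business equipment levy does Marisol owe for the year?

Days held (20 March – 2 June 2014): 75 out of 365
Tax = €2,370,000 × 2% × 75/365 = €9,739.7260

€9,739.73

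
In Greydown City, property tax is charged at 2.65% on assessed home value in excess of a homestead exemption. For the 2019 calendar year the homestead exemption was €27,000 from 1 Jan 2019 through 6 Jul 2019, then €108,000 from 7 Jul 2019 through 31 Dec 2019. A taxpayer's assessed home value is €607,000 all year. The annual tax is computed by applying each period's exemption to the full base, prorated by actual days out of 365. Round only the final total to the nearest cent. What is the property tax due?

1 Jan – 6 Jul 2019: 187 days, exemption €27,000 → (€607,000 − €27,000) × 2.65% × 187/365 = €7,874.4932
7 Jul – 31 Dec 2019: 178 days, exemption €108,000 → (€607,000 − €108,000) × 2.65% × 178/365 = €6,448.7205
Total = €14,323.2137

€14,323.21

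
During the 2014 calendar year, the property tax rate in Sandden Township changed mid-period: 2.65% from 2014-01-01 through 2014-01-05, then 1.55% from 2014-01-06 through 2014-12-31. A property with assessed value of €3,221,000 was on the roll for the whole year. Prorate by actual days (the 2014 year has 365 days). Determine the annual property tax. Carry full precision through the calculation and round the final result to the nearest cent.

€50,410.86

2014-01-01 to 2014-01-05: 5 days at 2.65% → €3,221,000 × 2.65% × 5/365 = €1,169.2671
2014-01-06 to 2014-12-31: 360 days at 1.55% → €3,221,000 × 1.55% × 360/365 = €49,241.5890
Total = €50,410.8562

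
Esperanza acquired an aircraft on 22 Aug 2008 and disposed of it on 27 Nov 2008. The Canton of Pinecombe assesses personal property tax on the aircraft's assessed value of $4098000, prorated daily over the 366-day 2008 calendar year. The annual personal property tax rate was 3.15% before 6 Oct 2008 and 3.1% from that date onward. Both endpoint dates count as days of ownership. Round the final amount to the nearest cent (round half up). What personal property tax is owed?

22 Aug – 5 Oct 2008: 45 days at 3.15% → $4098000 × 3.15% × 45/366 = $15871.3525
6 Oct – 27 Nov 2008: 53 days at 3.1% → $4098000 × 3.1% × 53/366 = $18396.2131
Total = $34267.5656

$34267.57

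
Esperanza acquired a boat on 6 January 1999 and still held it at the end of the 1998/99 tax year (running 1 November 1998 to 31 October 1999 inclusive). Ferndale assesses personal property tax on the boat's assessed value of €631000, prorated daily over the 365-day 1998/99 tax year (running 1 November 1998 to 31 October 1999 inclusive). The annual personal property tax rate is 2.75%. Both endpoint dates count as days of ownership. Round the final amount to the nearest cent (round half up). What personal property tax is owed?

Days held (6 January – 31 October 1999): 299 out of 365
Tax = €631000 × 2.75% × 299/365 = €14214.7877

€14214.79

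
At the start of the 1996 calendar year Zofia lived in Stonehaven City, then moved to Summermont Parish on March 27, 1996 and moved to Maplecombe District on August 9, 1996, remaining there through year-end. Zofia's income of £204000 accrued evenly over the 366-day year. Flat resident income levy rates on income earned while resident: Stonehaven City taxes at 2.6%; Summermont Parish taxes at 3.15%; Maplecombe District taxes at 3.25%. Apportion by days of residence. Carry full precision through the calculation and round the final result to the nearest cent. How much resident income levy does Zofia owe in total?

Stonehaven City, January 1 – March 26, 1996: 86 days → £204000 × 2.6% × 86/366 = £1246.2951
Summermont Parish, March 27 – August 8, 1996: 135 days → £204000 × 3.15% × 135/366 = £2370.2459
Maplecombe District, August 9 – December 31, 1996: 145 days → £204000 × 3.25% × 145/366 = £2626.6393
Total = £6243.1803

£6243.18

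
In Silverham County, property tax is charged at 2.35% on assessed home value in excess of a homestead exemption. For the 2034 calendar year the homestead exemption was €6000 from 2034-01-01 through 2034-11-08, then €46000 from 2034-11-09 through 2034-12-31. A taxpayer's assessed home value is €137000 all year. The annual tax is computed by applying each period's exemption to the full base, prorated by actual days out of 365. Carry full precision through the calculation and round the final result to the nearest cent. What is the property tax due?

2034-01-01 to 2034-11-08: 312 days, exemption €6000 → (€137000 − €6000) × 2.35% × 312/365 = €2631.4849
2034-11-09 to 2034-12-31: 53 days, exemption €46000 → (€137000 − €46000) × 2.35% × 53/365 = €310.5219
Total = €2942.0068

€2942.01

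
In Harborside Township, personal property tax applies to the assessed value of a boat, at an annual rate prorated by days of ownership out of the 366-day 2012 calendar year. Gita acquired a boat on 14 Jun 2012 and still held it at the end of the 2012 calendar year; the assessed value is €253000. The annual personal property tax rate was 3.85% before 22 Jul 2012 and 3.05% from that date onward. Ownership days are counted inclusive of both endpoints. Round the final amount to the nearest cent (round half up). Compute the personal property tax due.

14 Jun – 21 Jul 2012: 38 days at 3.85% → €253000 × 3.85% × 38/366 = €1011.3087
22 Jul – 31 Dec 2012: 163 days at 3.05% → €253000 × 3.05% × 163/366 = €3436.5833
Total = €4447.8921

€4447.89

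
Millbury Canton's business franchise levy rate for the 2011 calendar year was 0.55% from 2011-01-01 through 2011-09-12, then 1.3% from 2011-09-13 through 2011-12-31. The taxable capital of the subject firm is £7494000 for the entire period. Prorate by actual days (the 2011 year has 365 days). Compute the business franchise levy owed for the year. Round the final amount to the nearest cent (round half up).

2011-01-01 to 2011-09-12: 255 days at 0.55% → £7494000 × 0.55% × 255/365 = £28795.4384
2011-09-13 to 2011-12-31: 110 days at 1.3% → £7494000 × 1.3% × 110/365 = £29360.0548
Total = £58155.4932

£58155.49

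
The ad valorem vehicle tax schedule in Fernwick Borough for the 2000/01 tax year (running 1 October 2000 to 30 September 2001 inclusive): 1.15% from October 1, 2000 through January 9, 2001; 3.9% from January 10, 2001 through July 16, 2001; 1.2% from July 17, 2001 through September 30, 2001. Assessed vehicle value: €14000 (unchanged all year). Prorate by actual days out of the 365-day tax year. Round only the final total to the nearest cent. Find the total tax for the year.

October 1, 2000 – January 9, 2001: 101 days at 1.15% → €14000 × 1.15% × 101/365 = €44.5507
January 10 – July 16, 2001: 188 days at 3.9% → €14000 × 3.9% × 188/365 = €281.2274
July 17 – September 30, 2001: 76 days at 1.2% → €14000 × 1.2% × 76/365 = €34.9808
Total = €360.7589

€360.76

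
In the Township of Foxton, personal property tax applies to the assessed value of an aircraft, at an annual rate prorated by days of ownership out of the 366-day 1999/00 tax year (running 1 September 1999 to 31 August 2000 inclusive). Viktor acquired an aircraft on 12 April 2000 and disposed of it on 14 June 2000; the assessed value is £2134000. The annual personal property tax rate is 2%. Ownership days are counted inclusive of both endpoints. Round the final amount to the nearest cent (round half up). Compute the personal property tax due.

Days held (12 April – 14 June 2000): 64 out of 366
Tax = £2134000 × 2% × 64/366 = £7463.1694

£7463.17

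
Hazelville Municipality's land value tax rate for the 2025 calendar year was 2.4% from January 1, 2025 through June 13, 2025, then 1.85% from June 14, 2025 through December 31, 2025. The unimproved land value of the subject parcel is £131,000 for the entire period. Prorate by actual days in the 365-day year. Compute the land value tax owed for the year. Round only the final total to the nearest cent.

£2,747.23

January 1 – June 13, 2025: 164 days at 2.4% → £131,000 × 2.4% × 164/365 = £1,412.6466
June 14 – December 31, 2025: 201 days at 1.85% → £131,000 × 1.85% × 201/365 = £1,334.5849
Total = £2,747.2315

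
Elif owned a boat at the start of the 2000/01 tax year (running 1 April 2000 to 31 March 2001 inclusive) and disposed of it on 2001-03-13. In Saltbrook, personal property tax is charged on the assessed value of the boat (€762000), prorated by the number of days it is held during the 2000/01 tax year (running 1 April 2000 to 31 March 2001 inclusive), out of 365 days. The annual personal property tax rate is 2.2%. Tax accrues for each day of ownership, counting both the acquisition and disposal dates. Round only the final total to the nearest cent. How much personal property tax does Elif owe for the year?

€15937.28

Days held (2000-04-01 to 2001-03-13): 347 out of 365
Tax = €762000 × 2.2% × 347/365 = €15937.2822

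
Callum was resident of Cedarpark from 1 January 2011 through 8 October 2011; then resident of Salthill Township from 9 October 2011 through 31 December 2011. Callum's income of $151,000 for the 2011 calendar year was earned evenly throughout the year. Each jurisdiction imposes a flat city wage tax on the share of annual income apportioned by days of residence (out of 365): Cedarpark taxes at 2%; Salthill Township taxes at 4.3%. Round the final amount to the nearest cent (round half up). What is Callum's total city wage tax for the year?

Cedarpark, 1 January – 8 October 2011: 281 days → $151,000 × 2% × 281/365 = $2,324.9863
Salthill Township, 9 October – 31 December 2011: 84 days → $151,000 × 4.3% × 84/365 = $1,494.2795
Total = $3,819.2658

$3,819.27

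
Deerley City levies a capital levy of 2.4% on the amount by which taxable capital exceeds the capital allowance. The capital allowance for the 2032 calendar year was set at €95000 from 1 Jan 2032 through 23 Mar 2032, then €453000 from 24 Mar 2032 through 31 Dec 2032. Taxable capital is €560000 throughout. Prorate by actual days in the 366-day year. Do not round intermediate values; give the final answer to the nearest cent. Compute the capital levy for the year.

€4516.46

1 Jan – 23 Mar 2032: 83 days, exemption €95000 → (€560000 − €95000) × 2.4% × 83/366 = €2530.8197
24 Mar – 31 Dec 2032: 283 days, exemption €453000 → (€560000 − €453000) × 2.4% × 283/366 = €1985.6393
Total = €4516.4590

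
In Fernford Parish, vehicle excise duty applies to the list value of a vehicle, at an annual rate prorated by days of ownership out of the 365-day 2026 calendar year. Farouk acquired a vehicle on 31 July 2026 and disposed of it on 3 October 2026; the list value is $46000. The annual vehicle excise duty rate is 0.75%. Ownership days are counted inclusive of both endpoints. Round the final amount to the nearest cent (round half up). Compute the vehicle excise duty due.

Days held (31 July – 3 October 2026): 65 out of 365
Tax = $46000 × 0.75% × 65/365 = $61.4384

$61.44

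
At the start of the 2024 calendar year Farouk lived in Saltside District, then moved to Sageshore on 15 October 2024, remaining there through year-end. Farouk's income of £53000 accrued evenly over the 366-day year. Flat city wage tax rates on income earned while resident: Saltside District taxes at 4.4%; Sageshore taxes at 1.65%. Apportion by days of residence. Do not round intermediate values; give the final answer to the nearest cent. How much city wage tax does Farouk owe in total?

£2021.39

Saltside District, 1 January – 14 October 2024: 288 days → £53000 × 4.4% × 288/366 = £1835.0164
Sageshore, 15 October – 31 December 2024: 78 days → £53000 × 1.65% × 78/366 = £186.3689
Total = £2021.3852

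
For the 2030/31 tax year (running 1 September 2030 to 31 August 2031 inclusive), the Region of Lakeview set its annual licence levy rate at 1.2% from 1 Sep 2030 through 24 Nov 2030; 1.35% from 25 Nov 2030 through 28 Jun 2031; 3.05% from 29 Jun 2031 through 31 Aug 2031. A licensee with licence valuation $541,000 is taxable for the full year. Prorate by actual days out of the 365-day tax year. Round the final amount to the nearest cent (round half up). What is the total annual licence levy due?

$8,727.15

1 Sep – 24 Nov 2030: 85 days at 1.2% → $541,000 × 1.2% × 85/365 = $1,511.8356
25 Nov 2030 – 28 Jun 2031: 216 days at 1.35% → $541,000 × 1.35% × 216/365 = $4,322.0712
29 Jun – 31 Aug 2031: 64 days at 3.05% → $541,000 × 3.05% × 64/365 = $2,893.2384
Total = $8,727.1452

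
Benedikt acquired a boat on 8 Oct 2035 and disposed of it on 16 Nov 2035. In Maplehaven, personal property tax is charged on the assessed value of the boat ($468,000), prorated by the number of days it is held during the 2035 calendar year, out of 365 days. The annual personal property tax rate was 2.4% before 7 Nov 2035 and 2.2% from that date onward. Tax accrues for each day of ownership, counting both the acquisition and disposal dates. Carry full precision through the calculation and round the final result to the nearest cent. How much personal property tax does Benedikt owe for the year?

$1,205.26

8 Oct – 6 Nov 2035: 30 days at 2.4% → $468,000 × 2.4% × 30/365 = $923.1781
7 Nov – 16 Nov 2035: 10 days at 2.2% → $468,000 × 2.2% × 10/365 = $282.0822
Total = $1,205.2603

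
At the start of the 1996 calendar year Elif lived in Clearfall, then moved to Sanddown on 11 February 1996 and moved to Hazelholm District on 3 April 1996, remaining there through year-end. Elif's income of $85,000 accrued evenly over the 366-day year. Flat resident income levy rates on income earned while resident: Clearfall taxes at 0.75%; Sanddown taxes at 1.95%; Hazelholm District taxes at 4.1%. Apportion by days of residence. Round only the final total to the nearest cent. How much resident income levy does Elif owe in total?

Clearfall, 1 January – 10 February 1996: 41 days → $85,000 × 0.75% × 41/366 = $71.4139
Sanddown, 11 February – 2 April 1996: 52 days → $85,000 × 1.95% × 52/366 = $235.4918
Hazelholm District, 3 April – 31 December 1996: 273 days → $85,000 × 4.1% × 273/366 = $2,599.4672
Total = $2,906.3730

$2,906.37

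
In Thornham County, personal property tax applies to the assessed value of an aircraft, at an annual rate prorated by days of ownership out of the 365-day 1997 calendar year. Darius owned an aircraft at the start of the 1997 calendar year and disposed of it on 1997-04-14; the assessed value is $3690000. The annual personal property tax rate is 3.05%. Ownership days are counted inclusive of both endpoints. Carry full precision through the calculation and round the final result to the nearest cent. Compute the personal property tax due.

$32067.62

Days held (1997-01-01 to 1997-04-14): 104 out of 365
Tax = $3690000 × 3.05% × 104/365 = $32067.6164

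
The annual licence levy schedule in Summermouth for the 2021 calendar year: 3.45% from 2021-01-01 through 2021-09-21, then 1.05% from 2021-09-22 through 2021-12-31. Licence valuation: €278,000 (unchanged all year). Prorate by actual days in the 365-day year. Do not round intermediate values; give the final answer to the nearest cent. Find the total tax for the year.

2021-01-01 to 2021-09-21: 264 days at 3.45% → €278,000 × 3.45% × 264/365 = €6,937.0521
2021-09-22 to 2021-12-31: 101 days at 1.05% → €278,000 × 1.05% × 101/365 = €807.7233
Total = €7,744.7753

€7,744.78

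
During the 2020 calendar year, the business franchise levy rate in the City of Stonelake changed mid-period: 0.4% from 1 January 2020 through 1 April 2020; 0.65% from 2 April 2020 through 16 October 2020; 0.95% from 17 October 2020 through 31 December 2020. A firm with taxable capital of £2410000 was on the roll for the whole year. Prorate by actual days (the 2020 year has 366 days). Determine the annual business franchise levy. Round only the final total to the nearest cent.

£15651.83

1 January – 1 April 2020: 92 days at 0.4% → £2410000 × 0.4% × 92/366 = £2423.1694
2 April – 16 October 2020: 198 days at 0.65% → £2410000 × 0.65% × 198/366 = £8474.5082
17 October – 31 December 2020: 76 days at 0.95% → £2410000 × 0.95% × 76/366 = £4754.1530
Total = £15651.8306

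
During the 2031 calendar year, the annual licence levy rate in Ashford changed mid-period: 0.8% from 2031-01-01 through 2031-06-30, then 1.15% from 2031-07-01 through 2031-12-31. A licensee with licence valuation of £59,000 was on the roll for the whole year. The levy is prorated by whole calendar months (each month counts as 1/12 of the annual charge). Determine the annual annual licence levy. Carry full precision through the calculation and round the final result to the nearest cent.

2031-01-01 to 2031-06-30: 6 months at 0.8% → £59,000 × 0.8% × 6/12 = £236.0000
2031-07-01 to 2031-12-31: 6 months at 1.15% → £59,000 × 1.15% × 6/12 = £339.2500
Total = £575.2500

£575.25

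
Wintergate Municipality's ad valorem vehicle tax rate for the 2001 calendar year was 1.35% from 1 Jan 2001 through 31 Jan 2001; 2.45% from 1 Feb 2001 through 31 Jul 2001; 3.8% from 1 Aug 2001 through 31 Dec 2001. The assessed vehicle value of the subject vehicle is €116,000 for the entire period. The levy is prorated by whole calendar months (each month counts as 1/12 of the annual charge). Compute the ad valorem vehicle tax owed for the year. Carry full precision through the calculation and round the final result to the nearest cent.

1 Jan – 31 Jan 2001: 1 month at 1.35% → €116,000 × 1.35% × 1/12 = €130.5000
1 Feb – 31 Jul 2001: 6 months at 2.45% → €116,000 × 2.45% × 6/12 = €1,421.0000
1 Aug – 31 Dec 2001: 5 months at 3.8% → €116,000 × 3.8% × 5/12 = €1,836.6667
Total = €3,388.1667

€3,388.17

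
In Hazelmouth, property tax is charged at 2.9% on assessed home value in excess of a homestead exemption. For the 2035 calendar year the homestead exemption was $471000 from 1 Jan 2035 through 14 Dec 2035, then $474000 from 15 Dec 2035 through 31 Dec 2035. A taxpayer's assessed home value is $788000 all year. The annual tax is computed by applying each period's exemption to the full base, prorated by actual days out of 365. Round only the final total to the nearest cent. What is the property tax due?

$9188.95

1 Jan – 14 Dec 2035: 348 days, exemption $471000 → ($788000 − $471000) × 2.9% × 348/365 = $8764.8329
15 Dec – 31 Dec 2035: 17 days, exemption $474000 → ($788000 − $474000) × 2.9% × 17/365 = $424.1151
Total = $9188.9479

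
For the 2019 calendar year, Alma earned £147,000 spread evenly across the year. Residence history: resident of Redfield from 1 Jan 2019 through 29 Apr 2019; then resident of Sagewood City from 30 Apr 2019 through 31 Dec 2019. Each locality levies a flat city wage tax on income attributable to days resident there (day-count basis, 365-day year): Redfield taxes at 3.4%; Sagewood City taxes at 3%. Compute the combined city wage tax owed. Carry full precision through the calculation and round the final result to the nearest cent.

£4,601.70

Redfield, 1 Jan – 29 Apr 2019: 119 days → £147,000 × 3.4% × 119/365 = £1,629.4849
Sagewood City, 30 Apr – 31 Dec 2019: 246 days → £147,000 × 3% × 246/365 = £2,972.2192
Total = £4,601.7041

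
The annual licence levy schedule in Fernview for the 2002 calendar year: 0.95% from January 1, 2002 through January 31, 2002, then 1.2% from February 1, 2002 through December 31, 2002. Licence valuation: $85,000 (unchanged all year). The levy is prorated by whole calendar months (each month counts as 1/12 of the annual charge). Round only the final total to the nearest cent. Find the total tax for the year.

$1,002.29

January 1 – January 31, 2002: 1 month at 0.95% → $85,000 × 0.95% × 1/12 = $67.2917
February 1 – December 31, 2002: 11 months at 1.2% → $85,000 × 1.2% × 11/12 = $935.0000
Total = $1,002.2917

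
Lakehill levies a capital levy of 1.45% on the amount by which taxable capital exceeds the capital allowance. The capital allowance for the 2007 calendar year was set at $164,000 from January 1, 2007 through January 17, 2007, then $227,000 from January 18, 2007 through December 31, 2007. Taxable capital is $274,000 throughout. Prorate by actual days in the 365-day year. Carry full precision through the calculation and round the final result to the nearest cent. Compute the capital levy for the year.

January 1 – January 17, 2007: 17 days, exemption $164,000 → ($274,000 − $164,000) × 1.45% × 17/365 = $74.2877
January 18 – December 31, 2007: 348 days, exemption $227,000 → ($274,000 − $227,000) × 1.45% × 348/365 = $649.7589
Total = $724.0466

$724.05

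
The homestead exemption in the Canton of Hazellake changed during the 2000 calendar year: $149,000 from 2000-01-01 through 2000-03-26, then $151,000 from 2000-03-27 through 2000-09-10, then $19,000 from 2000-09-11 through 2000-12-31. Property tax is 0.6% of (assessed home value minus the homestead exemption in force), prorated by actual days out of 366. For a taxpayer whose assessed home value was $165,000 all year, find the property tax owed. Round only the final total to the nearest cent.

$329.18

2000-01-01 to 2000-03-26: 86 days, exemption $149,000 → ($165,000 − $149,000) × 0.6% × 86/366 = $22.5574
2000-03-27 to 2000-09-10: 168 days, exemption $151,000 → ($165,000 − $151,000) × 0.6% × 168/366 = $38.5574
2000-09-11 to 2000-12-31: 112 days, exemption $19,000 → ($165,000 − $19,000) × 0.6% × 112/366 = $268.0656
Total = $329.1803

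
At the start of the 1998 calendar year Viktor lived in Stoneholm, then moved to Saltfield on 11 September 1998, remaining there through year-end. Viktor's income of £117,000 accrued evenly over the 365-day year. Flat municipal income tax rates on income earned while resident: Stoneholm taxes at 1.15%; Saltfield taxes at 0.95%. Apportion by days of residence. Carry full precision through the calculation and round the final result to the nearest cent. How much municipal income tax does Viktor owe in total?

Stoneholm, 1 January – 10 September 1998: 253 days → £117,000 × 1.15% × 253/365 = £932.6342
Saltfield, 11 September – 31 December 1998: 112 days → £117,000 × 0.95% × 112/365 = £341.0630
Total = £1,273.6973

£1,273.70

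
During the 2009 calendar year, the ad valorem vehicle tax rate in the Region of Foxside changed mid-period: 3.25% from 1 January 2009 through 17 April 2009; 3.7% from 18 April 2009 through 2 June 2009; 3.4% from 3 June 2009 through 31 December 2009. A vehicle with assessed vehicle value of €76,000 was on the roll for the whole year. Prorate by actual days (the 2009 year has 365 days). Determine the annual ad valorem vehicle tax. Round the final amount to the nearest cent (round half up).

€2,579.32

1 January – 17 April 2009: 107 days at 3.25% → €76,000 × 3.25% × 107/365 = €724.0822
18 April – 2 June 2009: 46 days at 3.7% → €76,000 × 3.7% × 46/365 = €354.3890
3 June – 31 December 2009: 212 days at 3.4% → €76,000 × 3.4% × 212/365 = €1,500.8438
Total = €2,579.3151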